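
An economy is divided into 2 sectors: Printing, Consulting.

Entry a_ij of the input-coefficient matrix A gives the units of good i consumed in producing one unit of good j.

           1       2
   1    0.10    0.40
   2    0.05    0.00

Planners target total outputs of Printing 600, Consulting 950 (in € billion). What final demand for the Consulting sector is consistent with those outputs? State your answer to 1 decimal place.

d_2 = 920.0

I − A =
  [   0.90    -0.40]
  [  -0.05     1.00]
d = (I − A) x:
  d_1 = (+0.90)·600 + (-0.40)·950 = 160.0
  d_2 = (-0.05)·600 + (+1.00)·950 = 920.0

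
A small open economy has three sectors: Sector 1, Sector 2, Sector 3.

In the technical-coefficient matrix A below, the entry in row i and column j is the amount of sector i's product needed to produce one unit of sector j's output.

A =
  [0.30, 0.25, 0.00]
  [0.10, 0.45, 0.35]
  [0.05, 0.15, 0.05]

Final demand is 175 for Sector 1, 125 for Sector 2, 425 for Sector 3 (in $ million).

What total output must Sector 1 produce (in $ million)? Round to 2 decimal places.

I − A =
  [   0.70    -0.25     0.00]
  [  -0.10     0.55    -0.35]
  [  -0.05    -0.15     0.95]
Cofactors of I−A, C_ij = (−1)^(i+j)·(minor ij) (rows/columns in the sector order above):
  C_11 = (0.55)(0.95) − (-0.35)(-0.15) = 0.4700
  C_12 = −[(-0.10)(0.95) − (-0.35)(-0.05)] = 0.1125
  C_13 = (-0.10)(-0.15) − (0.55)(-0.05) = 0.0425
  C_21 = −[(-0.25)(0.95) − (0.00)(-0.15)] = 0.2375
  C_22 = (0.70)(0.95) − (0.00)(-0.05) = 0.6650
  C_23 = −[(0.70)(-0.15) − (-0.25)(-0.05)] = 0.1175
  C_31 = (-0.25)(-0.35) − (0.00)(0.55) = 0.0875
  C_32 = −[(0.70)(-0.35) − (0.00)(-0.10)] = 0.2450
  C_33 = (0.70)(0.55) − (-0.25)(-0.10) = 0.3600
det(I−A) = Σ_j (I−A)_1j·C_1j = (0.70)(0.4700) + (-0.25)(0.1125) + (0.00)(0.0425) = 0.300875
adj(I−A) = Cᵀ =
  [ 0.4700   0.2375   0.0875]
  [ 0.1125   0.6650   0.2450]
  [ 0.0425   0.1175   0.3600]
(I − A)⁻¹ = adj(I−A) / det(I−A) ≈
  [   1.5621     0.7894     0.2908]
  [   0.3739     2.2102     0.8143]
  [   0.1413     0.3905     1.1965]
x = (I − A)⁻¹ d = adj(I−A)·d / det(I−A), with det(I−A) = 0.300875:
  x_1 = (0.4700·175 + 0.2375·125 + 0.0875·425) / 0.300875 = 149.125 / 0.300875 ≈ 495.64
  x_2 = (0.1125·175 + 0.6650·125 + 0.2450·425) / 0.300875 = 206.9375 / 0.300875 ≈ 687.79
  x_3 = (0.0425·175 + 0.1175·125 + 0.3600·425) / 0.300875 = 175.125 / 0.300875 ≈ 582.05

x_1 = 495.64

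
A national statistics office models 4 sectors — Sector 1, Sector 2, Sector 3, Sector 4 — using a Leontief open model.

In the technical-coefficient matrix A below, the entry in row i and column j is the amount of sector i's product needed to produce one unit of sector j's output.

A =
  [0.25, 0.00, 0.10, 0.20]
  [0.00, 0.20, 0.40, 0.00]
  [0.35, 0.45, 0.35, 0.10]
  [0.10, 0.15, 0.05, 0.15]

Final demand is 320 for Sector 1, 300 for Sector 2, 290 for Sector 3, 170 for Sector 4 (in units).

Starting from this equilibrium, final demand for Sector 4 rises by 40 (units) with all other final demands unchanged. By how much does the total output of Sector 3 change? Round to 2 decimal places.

Δx_3 = 27.16

I − A =
  [   0.75     0.00    -0.10    -0.20]
  [   0.00     0.80    -0.40     0.00]
  [  -0.35    -0.45     0.65    -0.10]
  [  -0.10    -0.15    -0.05     0.85]
Compute the cofactors C_ij = (−1)^(i+j)·(3×3 minor ij) of I−A; the adjugate is their transpose:
adj(I−A) = Cᵀ =
  [ 0.279000   0.063750   0.088000   0.076000]
  [ 0.123000   0.363375   0.247000   0.058000]
  [ 0.246000   0.299625   0.494000   0.116000]
  [ 0.069000   0.089250   0.083000   0.227000]
det(I−A) = Σ_j (I−A)_1j·C_1j = (0.75)(0.279000) + (0.00)(0.123000) + (-0.10)(0.246000) + (-0.20)(0.069000) = 0.17085
(I − A)⁻¹ = adj(I−A) / det(I−A) ≈
  [   1.6330     0.3731     0.5151     0.4448]
  [   0.7199     2.1269     1.4457     0.3395]
  [   1.4399     1.7537     2.8914     0.6790]
  [   0.4039     0.5224     0.4858     1.3287]
Δx = (I − A)⁻¹ Δd with Δd having +40 in the Sector 4 component and 0 elsewhere.
So Δx_3 = L_34 · (+40), where L_34 = adj(I−A)_34 / det(I−A) = 0.116000 / 0.17085.
Δx_3 = 0.116000 × (+40) / 0.17085 = 4.64 / 0.17085 ≈ 27.16.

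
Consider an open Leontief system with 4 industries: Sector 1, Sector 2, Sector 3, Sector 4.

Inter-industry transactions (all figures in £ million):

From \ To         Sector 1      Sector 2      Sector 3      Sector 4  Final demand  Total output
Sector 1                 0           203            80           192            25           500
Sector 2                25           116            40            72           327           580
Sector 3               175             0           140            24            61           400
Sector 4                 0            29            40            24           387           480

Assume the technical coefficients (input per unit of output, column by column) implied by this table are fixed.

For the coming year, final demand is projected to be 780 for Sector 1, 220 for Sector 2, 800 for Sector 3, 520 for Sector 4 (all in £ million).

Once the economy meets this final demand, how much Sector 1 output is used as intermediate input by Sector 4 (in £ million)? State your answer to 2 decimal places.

z_14 = 333.35

Technical coefficients a_ij = z_ij / X_j:
  a_11 = 0/500 = 0.00, a_21 = 25/500 = 0.05, a_31 = 175/500 = 0.35, a_41 = 0/500 = 0.00
  a_12 = 203/580 = 0.35, a_22 = 116/580 = 0.20, a_32 = 0/580 = 0.00, a_42 = 29/580 = 0.05
  a_13 = 80/400 = 0.20, a_23 = 40/400 = 0.10, a_33 = 140/400 = 0.35, a_43 = 40/400 = 0.10
  a_14 = 192/480 = 0.40, a_24 = 72/480 = 0.15, a_34 = 24/480 = 0.05, a_44 = 24/480 = 0.05
I − A =
  [   1.00    -0.35    -0.20    -0.40]
  [  -0.05     0.80    -0.10    -0.15]
  [  -0.35     0.00     0.65    -0.05]
  [   0.00    -0.05    -0.10     0.95]
Compute the cofactors C_ij = (−1)^(i+j)·(3×3 minor ij) of I−A; the adjugate is their transpose:
adj(I−A) = Cᵀ =
  [ 0.484875   0.227875   0.223000   0.251875]
  [ 0.069125   0.532000   0.121500   0.119500]
  [ 0.263500   0.125875   0.734875   0.169500]
  [ 0.031375   0.041250   0.083750   0.440375]
det(I−A) = Σ_j (I−A)_1j·C_1j = (1.00)(0.484875) + (-0.35)(0.069125) + (-0.20)(0.263500) + (-0.40)(0.031375) = 0.39543125
(I − A)⁻¹ = adj(I−A) / det(I−A) ≈
  [   1.2262     0.5763     0.5639     0.6370]
  [   0.1748     1.3454     0.3073     0.3022]
  [   0.6664     0.3183     1.8584     0.4286]
  [   0.0793     0.1043     0.2118     1.1137]
First solve x = (I − A)⁻¹ d = adj(I−A)·d / det(I−A); in particular x_4 = (0.031375·780 + 0.041250·220 + 0.083750·800 + 0.440375·520) / 0.39543125 = 329.5425 / 0.39543125 ≈ 833.3750.
Intermediate flow from 1 to 4: z_14 = a_14 · x_4 = 0.40 × 329.5425 / 0.39543125 = 131.817 / 0.39543125 ≈ 333.35.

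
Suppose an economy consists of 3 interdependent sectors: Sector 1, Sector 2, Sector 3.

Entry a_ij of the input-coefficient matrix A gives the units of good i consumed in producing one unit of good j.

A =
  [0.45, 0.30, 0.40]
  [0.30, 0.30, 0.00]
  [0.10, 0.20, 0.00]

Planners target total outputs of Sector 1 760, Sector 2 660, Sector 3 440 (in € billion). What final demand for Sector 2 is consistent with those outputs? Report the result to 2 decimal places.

d_2 = 234.00

I − A =
  [   0.55    -0.30    -0.40]
  [  -0.30     0.70     0.00]
  [  -0.10    -0.20     1.00]
d = (I − A) x:
  d_1 = (+0.55)·760 + (-0.30)·660 + (-0.40)·440 = 44.00
  d_2 = (-0.30)·760 + (+0.70)·660 + (+0.00)·440 = 234.00
  d_3 = (-0.10)·760 + (-0.20)·660 + (+1.00)·440 = 232.00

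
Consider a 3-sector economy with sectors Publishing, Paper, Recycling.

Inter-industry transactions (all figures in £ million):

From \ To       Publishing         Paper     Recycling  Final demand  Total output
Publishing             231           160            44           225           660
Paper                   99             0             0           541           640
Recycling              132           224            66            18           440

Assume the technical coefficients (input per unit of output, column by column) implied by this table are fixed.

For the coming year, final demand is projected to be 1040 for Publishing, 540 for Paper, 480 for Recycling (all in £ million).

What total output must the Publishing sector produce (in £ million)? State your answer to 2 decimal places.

x_1 = 2151.20

Technical coefficients a_ij = z_ij / X_j:
  a_11 = 231/660 = 0.35, a_21 = 99/660 = 0.15, a_31 = 132/660 = 0.20
  a_12 = 160/640 = 0.25, a_22 = 0/640 = 0.00, a_32 = 224/640 = 0.35
  a_13 = 44/440 = 0.10, a_23 = 0/440 = 0.00, a_33 = 66/440 = 0.15
I − A =
  [   0.65    -0.25    -0.10]
  [  -0.15     1.00     0.00]
  [  -0.20    -0.35     0.85]
Cofactors of I−A, C_ij = (−1)^(i+j)·(minor ij) (rows/columns in the sector order above):
  C_11 = (1.00)(0.85) − (0.00)(-0.35) = 0.8500
  C_12 = −[(-0.15)(0.85) − (0.00)(-0.20)] = 0.1275
  C_13 = (-0.15)(-0.35) − (1.00)(-0.20) = 0.2525
  C_21 = −[(-0.25)(0.85) − (-0.10)(-0.35)] = 0.2475
  C_22 = (0.65)(0.85) − (-0.10)(-0.20) = 0.5325
  C_23 = −[(0.65)(-0.35) − (-0.25)(-0.20)] = 0.2775
  C_31 = (-0.25)(0.00) − (-0.10)(1.00) = 0.1000
  C_32 = −[(0.65)(0.00) − (-0.10)(-0.15)] = 0.0150
  C_33 = (0.65)(1.00) − (-0.25)(-0.15) = 0.6125
det(I−A) = Σ_j (I−A)_1j·C_1j = (0.65)(0.8500) + (-0.25)(0.1275) + (-0.10)(0.2525) = 0.495375
adj(I−A) = Cᵀ =
  [ 0.8500   0.2475   0.1000]
  [ 0.1275   0.5325   0.0150]
  [ 0.2525   0.2775   0.6125]
(I − A)⁻¹ = adj(I−A) / det(I−A) ≈
  [   1.7159     0.4996     0.2019]
  [   0.2574     1.0749     0.0303]
  [   0.5097     0.5602     1.2364]
x = (I − A)⁻¹ d = adj(I−A)·d / det(I−A), with det(I−A) = 0.495375:
  x_1 = (0.8500·1040 + 0.2475·540 + 0.1000·480) / 0.495375 = 1065.65 / 0.495375 ≈ 2151.20
  x_2 = (0.1275·1040 + 0.5325·540 + 0.0150·480) / 0.495375 = 427.35 / 0.495375 ≈ 862.68
  x_3 = (0.2525·1040 + 0.2775·540 + 0.6125·480) / 0.495375 = 706.45 / 0.495375 ≈ 1426.09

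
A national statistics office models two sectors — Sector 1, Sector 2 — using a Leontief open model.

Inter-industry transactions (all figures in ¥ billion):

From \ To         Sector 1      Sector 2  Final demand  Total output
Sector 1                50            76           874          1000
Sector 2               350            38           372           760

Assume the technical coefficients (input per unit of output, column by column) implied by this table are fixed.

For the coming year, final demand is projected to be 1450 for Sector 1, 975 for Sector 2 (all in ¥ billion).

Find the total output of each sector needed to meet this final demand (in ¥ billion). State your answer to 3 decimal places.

Technical coefficients a_ij = z_ij / X_j:
  a_11 = 50/1000 = 0.05, a_21 = 350/1000 = 0.35
  a_12 = 76/760 = 0.10, a_22 = 38/760 = 0.05
I − A =
  [   0.95    -0.10]
  [  -0.35     0.95]
det(I−A) = (0.95)(0.95) − (-0.10)(-0.35) = 0.8675
adj(I−A) = [[0.95, 0.10], [0.35, 0.95]]
(I − A)⁻¹ = adj(I−A) / det(I−A) ≈
  [   1.0951     0.1153]
  [   0.4035     1.0951]
x = (I − A)⁻¹ d = adj(I−A)·d / det(I−A), with det(I−A) = 0.8675:
  x_1 = (0.95·1450 + 0.10·975) / 0.8675 = 1475.00 / 0.8675 ≈ 1700.288
  x_2 = (0.35·1450 + 0.95·975) / 0.8675 = 1433.75 / 0.8675 ≈ 1652.738

x_1 = 1700.288, x_2 = 1652.738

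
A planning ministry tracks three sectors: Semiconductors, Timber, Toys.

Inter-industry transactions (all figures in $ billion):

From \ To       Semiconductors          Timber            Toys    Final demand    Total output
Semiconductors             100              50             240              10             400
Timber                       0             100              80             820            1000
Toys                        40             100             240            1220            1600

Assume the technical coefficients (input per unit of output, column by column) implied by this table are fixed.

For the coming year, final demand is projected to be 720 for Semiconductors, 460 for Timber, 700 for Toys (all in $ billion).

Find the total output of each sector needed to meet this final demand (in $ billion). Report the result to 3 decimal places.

Technical coefficients a_ij = z_ij / X_j:
  a_11 = 100/400 = 0.25, a_21 = 0/400 = 0.00, a_31 = 40/400 = 0.10
  a_12 = 50/1000 = 0.05, a_22 = 100/1000 = 0.10, a_32 = 100/1000 = 0.10
  a_13 = 240/1600 = 0.15, a_23 = 80/1600 = 0.05, a_33 = 240/1600 = 0.15
I − A =
  [   0.75    -0.05    -0.15]
  [   0.00     0.90    -0.05]
  [  -0.10    -0.10     0.85]
Cofactors of I−A, C_ij = (−1)^(i+j)·(minor ij) (rows/columns in the sector order above):
  C_11 = (0.90)(0.85) − (-0.05)(-0.10) = 0.7600
  C_12 = −[(0.00)(0.85) − (-0.05)(-0.10)] = 0.0050
  C_13 = (0.00)(-0.10) − (0.90)(-0.10) = 0.0900
  C_21 = −[(-0.05)(0.85) − (-0.15)(-0.10)] = 0.0575
  C_22 = (0.75)(0.85) − (-0.15)(-0.10) = 0.6225
  C_23 = −[(0.75)(-0.10) − (-0.05)(-0.10)] = 0.0800
  C_31 = (-0.05)(-0.05) − (-0.15)(0.90) = 0.1375
  C_32 = −[(0.75)(-0.05) − (-0.15)(0.00)] = 0.0375
  C_33 = (0.75)(0.90) − (-0.05)(0.00) = 0.6750
det(I−A) = Σ_j (I−A)_1j·C_1j = (0.75)(0.7600) + (-0.05)(0.0050) + (-0.15)(0.0900) = 0.55625
adj(I−A) = Cᵀ =
  [ 0.7600   0.0575   0.1375]
  [ 0.0050   0.6225   0.0375]
  [ 0.0900   0.0800   0.6750]
(I − A)⁻¹ = adj(I−A) / det(I−A) ≈
  [   1.3663     0.1034     0.2472]
  [   0.0090     1.1191     0.0674]
  [   0.1618     0.1438     1.2135]
x = (I − A)⁻¹ d = adj(I−A)·d / det(I−A), with det(I−A) = 0.55625:
  x_1 = (0.7600·720 + 0.0575·460 + 0.1375·700) / 0.55625 = 669.90 / 0.55625 ≈ 1204.315
  x_2 = (0.0050·720 + 0.6225·460 + 0.0375·700) / 0.55625 = 316.20 / 0.55625 ≈ 568.449
  x_3 = (0.0900·720 + 0.0800·460 + 0.6750·700) / 0.55625 = 574.10 / 0.55625 ≈ 1032.090

x_1 = 1204.315, x_2 = 568.449, x_3 = 1032.090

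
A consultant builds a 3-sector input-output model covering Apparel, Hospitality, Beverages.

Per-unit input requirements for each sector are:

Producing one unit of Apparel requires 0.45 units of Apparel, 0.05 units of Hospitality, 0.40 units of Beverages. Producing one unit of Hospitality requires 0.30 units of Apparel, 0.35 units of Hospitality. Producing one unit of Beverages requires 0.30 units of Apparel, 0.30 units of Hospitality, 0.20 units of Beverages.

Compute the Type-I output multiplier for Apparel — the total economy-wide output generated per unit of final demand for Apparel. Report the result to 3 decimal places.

m_A = 5.875

I − A =
  [   0.55    -0.30    -0.30]
  [  -0.05     0.65    -0.30]
  [  -0.40     0.00     0.80]
Cofactors of I−A, C_ij = (−1)^(i+j)·(minor ij) (rows/columns in the sector order above):
  C_11 = (0.65)(0.80) − (-0.30)(0.00) = 0.5200
  C_12 = −[(-0.05)(0.80) − (-0.30)(-0.40)] = 0.1600
  C_13 = (-0.05)(0.00) − (0.65)(-0.40) = 0.2600
  C_21 = −[(-0.30)(0.80) − (-0.30)(0.00)] = 0.2400
  C_22 = (0.55)(0.80) − (-0.30)(-0.40) = 0.3200
  C_23 = −[(0.55)(0.00) − (-0.30)(-0.40)] = 0.1200
  C_31 = (-0.30)(-0.30) − (-0.30)(0.65) = 0.2850
  C_32 = −[(0.55)(-0.30) − (-0.30)(-0.05)] = 0.1800
  C_33 = (0.55)(0.65) − (-0.30)(-0.05) = 0.3425
det(I−A) = Σ_j (I−A)_1j·C_1j = (0.55)(0.5200) + (-0.30)(0.1600) + (-0.30)(0.2600) = 0.1600
adj(I−A) = Cᵀ =
  [ 0.5200   0.2400   0.2850]
  [ 0.1600   0.3200   0.1800]
  [ 0.2600   0.1200   0.3425]
(I − A)⁻¹ = adj(I−A) / det(I−A) ≈
  [   3.2500     1.5000     1.7813]
  [   1.0000     2.0000     1.1250]
  [   1.6250     0.7500     2.1406]
The output multiplier for sector j is the column-j sum of the Leontief inverse (I − A)⁻¹ = adj(I−A) / det(I−A).
Column A of adj(I−A): (0.5200, 0.1600, 0.2600); det(I−A) = 0.1600.
m_A = (0.5200 + 0.1600 + 0.2600) / 0.1600 = 0.94 / 0.1600 = 5.875.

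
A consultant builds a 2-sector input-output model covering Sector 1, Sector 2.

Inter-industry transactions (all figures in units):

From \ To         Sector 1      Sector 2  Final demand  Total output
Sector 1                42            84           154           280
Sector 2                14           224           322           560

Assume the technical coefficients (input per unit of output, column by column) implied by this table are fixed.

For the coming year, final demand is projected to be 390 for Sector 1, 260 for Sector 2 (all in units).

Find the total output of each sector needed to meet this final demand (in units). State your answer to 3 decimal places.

x_1 = 543.284, x_2 = 478.607

Technical coefficients a_ij = z_ij / X_j:
  a_11 = 42/280 = 0.15, a_21 = 14/280 = 0.05
  a_12 = 84/560 = 0.15, a_22 = 224/560 = 0.40
I − A =
  [   0.85    -0.15]
  [  -0.05     0.60]
det(I−A) = (0.85)(0.60) − (-0.15)(-0.05) = 0.5025
adj(I−A) = [[0.60, 0.15], [0.05, 0.85]]
(I − A)⁻¹ = adj(I−A) / det(I−A) ≈
  [   1.1940     0.2985]
  [   0.0995     1.6915]
x = (I − A)⁻¹ d = adj(I−A)·d / det(I−A), with det(I−A) = 0.5025:
  x_1 = (0.60·390 + 0.15·260) / 0.5025 = 273.00 / 0.5025 ≈ 543.284
  x_2 = (0.05·390 + 0.85·260) / 0.5025 = 240.50 / 0.5025 ≈ 478.607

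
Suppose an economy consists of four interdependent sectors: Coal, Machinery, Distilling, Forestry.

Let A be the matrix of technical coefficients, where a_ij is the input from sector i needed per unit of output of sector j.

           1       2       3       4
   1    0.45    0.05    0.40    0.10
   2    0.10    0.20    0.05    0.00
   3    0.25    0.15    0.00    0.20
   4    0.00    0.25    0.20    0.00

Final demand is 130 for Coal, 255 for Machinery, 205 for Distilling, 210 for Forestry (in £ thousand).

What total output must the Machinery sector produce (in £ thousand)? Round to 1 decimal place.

I − A =
  [   0.55    -0.05    -0.40    -0.10]
  [  -0.10     0.80    -0.05     0.00]
  [  -0.25    -0.15     1.00    -0.20]
  [   0.00    -0.25    -0.20     1.00]
Compute the cofactors C_ij = (−1)^(i+j)·(3×3 minor ij) of I−A; the adjugate is their transpose:
adj(I−A) = Cᵀ =
  [ 0.758000   0.156000   0.339750   0.143750]
  [ 0.108500   0.423000   0.069500   0.024750]
  [ 0.220000   0.128750   0.432500   0.108500]
  [ 0.071125   0.131500   0.103875   0.344250]
det(I−A) = Σ_j (I−A)_1j·C_1j = (0.55)(0.758000) + (-0.05)(0.108500) + (-0.40)(0.220000) + (-0.10)(0.071125) = 0.3163625
(I − A)⁻¹ = adj(I−A) / det(I−A) ≈
  [   2.3960     0.4931     1.0739     0.4544]
  [   0.3430     1.3371     0.2197     0.0782]
  [   0.6954     0.4070     1.3671     0.3430]
  [   0.2248     0.4157     0.3283     1.0882]
x = (I − A)⁻¹ d = adj(I−A)·d / det(I−A), with det(I−A) = 0.3163625:
  x_1 = (0.758000·130 + 0.156000·255 + 0.339750·205 + 0.143750·210) / 0.3163625 = 238.15625 / 0.3163625 ≈ 752.8
  x_2 = (0.108500·130 + 0.423000·255 + 0.069500·205 + 0.024750·210) / 0.3163625 = 141.415 / 0.3163625 ≈ 447.0
  x_3 = (0.220000·130 + 0.128750·255 + 0.432500·205 + 0.108500·210) / 0.3163625 = 172.87875 / 0.3163625 ≈ 546.5
  x_4 = (0.071125·130 + 0.131500·255 + 0.103875·205 + 0.344250·210) / 0.3163625 = 136.365625 / 0.3163625 ≈ 431.0

x_2 = 447.0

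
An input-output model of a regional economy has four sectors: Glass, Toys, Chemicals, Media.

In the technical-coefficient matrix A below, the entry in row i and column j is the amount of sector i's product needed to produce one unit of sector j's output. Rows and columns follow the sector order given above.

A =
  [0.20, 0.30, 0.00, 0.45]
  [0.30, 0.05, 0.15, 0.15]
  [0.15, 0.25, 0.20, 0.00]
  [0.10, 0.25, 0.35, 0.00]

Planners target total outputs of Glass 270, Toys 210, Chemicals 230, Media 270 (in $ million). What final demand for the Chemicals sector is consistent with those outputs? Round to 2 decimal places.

I − A =
  [   0.80    -0.30     0.00    -0.45]
  [  -0.30     0.95    -0.15    -0.15]
  [  -0.15    -0.25     0.80     0.00]
  [  -0.10    -0.25    -0.35     1.00]
d = (I − A) x:
  d_1 = (+0.80)·270 + (-0.30)·210 + (+0.00)·230 + (-0.45)·270 = 31.50
  d_2 = (-0.30)·270 + (+0.95)·210 + (-0.15)·230 + (-0.15)·270 = 43.50
  d_3 = (-0.15)·270 + (-0.25)·210 + (+0.80)·230 + (+0.00)·270 = 91.00
  d_4 = (-0.10)·270 + (-0.25)·210 + (-0.35)·230 + (+1.00)·270 = 110.00

d_3 = 91.00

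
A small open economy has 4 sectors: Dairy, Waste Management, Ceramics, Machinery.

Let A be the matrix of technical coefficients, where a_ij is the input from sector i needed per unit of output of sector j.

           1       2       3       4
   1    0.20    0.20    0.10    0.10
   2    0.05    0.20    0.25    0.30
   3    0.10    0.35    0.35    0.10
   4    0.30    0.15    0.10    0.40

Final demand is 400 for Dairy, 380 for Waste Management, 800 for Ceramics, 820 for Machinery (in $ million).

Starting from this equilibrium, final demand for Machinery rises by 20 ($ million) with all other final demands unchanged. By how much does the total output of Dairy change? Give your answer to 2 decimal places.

I − A =
  [   0.80    -0.20    -0.10    -0.10]
  [  -0.05     0.80    -0.25    -0.30]
  [  -0.10    -0.35     0.65    -0.10]
  [  -0.30    -0.15    -0.10     0.60]
Compute the cofactors C_ij = (−1)^(i+j)·(3×3 minor ij) of I−A; the adjugate is their transpose:
adj(I−A) = Cᵀ =
  [ 0.208000   0.111750   0.091250   0.105750]
  [ 0.103000   0.274500   0.149000   0.179250]
  [ 0.110250   0.189000   0.299250   0.162750]
  [ 0.148125   0.156000   0.132750   0.324750]
det(I−A) = Σ_j (I−A)_1j·C_1j = (0.80)(0.208000) + (-0.20)(0.103000) + (-0.10)(0.110250) + (-0.10)(0.148125) = 0.1199625
(I − A)⁻¹ = adj(I−A) / det(I−A) ≈
  [   1.7339     0.9315     0.7607     0.8815]
  [   0.8586     2.2882     1.2421     1.4942]
  [   0.9190     1.5755     2.4945     1.3567]
  [   1.2348     1.3004     1.1066     2.7071]
Δx = (I − A)⁻¹ Δd with Δd having +20 in the Machinery component and 0 elsewhere.
So Δx_1 = L_14 · (+20), where L_14 = adj(I−A)_14 / det(I−A) = 0.105750 / 0.1199625.
Δx_1 = 0.105750 × (+20) / 0.1199625 = 2.115 / 0.1199625 ≈ 17.63.

Δx_1 = 17.63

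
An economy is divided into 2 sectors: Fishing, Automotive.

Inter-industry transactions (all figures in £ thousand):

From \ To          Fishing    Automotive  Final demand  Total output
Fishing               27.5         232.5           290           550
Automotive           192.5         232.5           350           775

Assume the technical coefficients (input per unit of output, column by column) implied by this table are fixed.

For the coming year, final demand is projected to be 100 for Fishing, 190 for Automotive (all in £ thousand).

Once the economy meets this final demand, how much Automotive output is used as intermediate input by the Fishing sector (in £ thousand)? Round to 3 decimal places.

Technical coefficients a_ij = z_ij / X_j:
  a_11 = 27.5/550 = 0.05, a_21 = 192.5/550 = 0.35
  a_12 = 232.5/775 = 0.30, a_22 = 232.5/775 = 0.30
I − A =
  [   0.95    -0.30]
  [  -0.35     0.70]
det(I−A) = (0.95)(0.70) − (-0.30)(-0.35) = 0.5600
adj(I−A) = [[0.70, 0.30], [0.35, 0.95]]
(I − A)⁻¹ = adj(I−A) / det(I−A) ≈
  [   1.2500     0.5357]
  [   0.6250     1.6964]
First solve x = (I − A)⁻¹ d = adj(I−A)·d / det(I−A); in particular x_1 = (0.70·100 + 0.30·190) / 0.5600 = 127.00 / 0.5600 ≈ 226.78571.
Intermediate flow from 2 to 1: z_21 = a_21 · x_1 = 0.35 × 127.00 / 0.5600 = 44.45 / 0.5600 = 79.375.

z_21 = 79.375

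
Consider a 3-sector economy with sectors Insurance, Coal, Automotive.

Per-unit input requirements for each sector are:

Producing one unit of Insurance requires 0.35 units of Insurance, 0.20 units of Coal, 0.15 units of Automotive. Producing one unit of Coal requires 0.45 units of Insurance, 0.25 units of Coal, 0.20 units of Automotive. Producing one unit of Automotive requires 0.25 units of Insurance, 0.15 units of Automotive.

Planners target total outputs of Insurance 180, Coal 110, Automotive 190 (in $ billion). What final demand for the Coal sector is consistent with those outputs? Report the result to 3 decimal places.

d_2 = 46.500

I − A =
  [   0.65    -0.45    -0.25]
  [  -0.20     0.75     0.00]
  [  -0.15    -0.20     0.85]
d = (I − A) x:
  d_1 = (+0.65)·180 + (-0.45)·110 + (-0.25)·190 = 20.000
  d_2 = (-0.20)·180 + (+0.75)·110 + (+0.00)·190 = 46.500
  d_3 = (-0.15)·180 + (-0.20)·110 + (+0.85)·190 = 112.500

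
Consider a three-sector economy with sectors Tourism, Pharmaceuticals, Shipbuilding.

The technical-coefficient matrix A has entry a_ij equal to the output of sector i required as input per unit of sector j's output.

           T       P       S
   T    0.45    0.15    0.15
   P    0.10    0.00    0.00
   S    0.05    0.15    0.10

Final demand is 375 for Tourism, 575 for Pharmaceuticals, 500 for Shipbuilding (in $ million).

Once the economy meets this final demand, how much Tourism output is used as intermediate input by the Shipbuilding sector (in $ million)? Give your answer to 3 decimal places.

I − A =
  [   0.55    -0.15    -0.15]
  [  -0.10     1.00     0.00]
  [  -0.05    -0.15     0.90]
Cofactors of I−A, C_ij = (−1)^(i+j)·(minor ij) (rows/columns in the sector order above):
  C_11 = (1.00)(0.90) − (0.00)(-0.15) = 0.9000
  C_12 = −[(-0.10)(0.90) − (0.00)(-0.05)] = 0.0900
  C_13 = (-0.10)(-0.15) − (1.00)(-0.05) = 0.0650
  C_21 = −[(-0.15)(0.90) − (-0.15)(-0.15)] = 0.1575
  C_22 = (0.55)(0.90) − (-0.15)(-0.05) = 0.4875
  C_23 = −[(0.55)(-0.15) − (-0.15)(-0.05)] = 0.0900
  C_31 = (-0.15)(0.00) − (-0.15)(1.00) = 0.1500
  C_32 = −[(0.55)(0.00) − (-0.15)(-0.10)] = 0.0150
  C_33 = (0.55)(1.00) − (-0.15)(-0.10) = 0.5350
det(I−A) = Σ_j (I−A)_1j·C_1j = (0.55)(0.9000) + (-0.15)(0.0900) + (-0.15)(0.0650) = 0.47175
adj(I−A) = Cᵀ =
  [ 0.9000   0.1575   0.1500]
  [ 0.0900   0.4875   0.0150]
  [ 0.0650   0.0900   0.5350]
(I − A)⁻¹ = adj(I−A) / det(I−A) ≈
  [   1.9078     0.3339     0.3180]
  [   0.1908     1.0334     0.0318]
  [   0.1378     0.1908     1.1341]
First solve x = (I − A)⁻¹ d = adj(I−A)·d / det(I−A); in particular x_S = (0.0650·375 + 0.0900·575 + 0.5350·500) / 0.47175 = 343.625 / 0.47175 ≈ 728.40488.
Intermediate flow from T to S: z_TS = a_TS · x_S = 0.15 × 343.625 / 0.47175 = 51.54375 / 0.47175 ≈ 109.261.

z_TS = 109.261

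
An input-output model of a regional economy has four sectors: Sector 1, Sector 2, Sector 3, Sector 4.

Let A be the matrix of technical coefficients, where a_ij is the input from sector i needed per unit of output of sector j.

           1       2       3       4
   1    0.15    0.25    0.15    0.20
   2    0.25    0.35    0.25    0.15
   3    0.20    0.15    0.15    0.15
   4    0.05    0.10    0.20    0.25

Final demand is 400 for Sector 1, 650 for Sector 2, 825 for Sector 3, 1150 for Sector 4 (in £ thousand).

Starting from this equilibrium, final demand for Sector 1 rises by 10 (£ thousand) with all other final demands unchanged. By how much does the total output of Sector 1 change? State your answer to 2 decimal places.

I − A =
  [   0.85    -0.25    -0.15    -0.20]
  [  -0.25     0.65    -0.25    -0.15]
  [  -0.20    -0.15     0.85    -0.15]
  [  -0.05    -0.10    -0.20     0.75]
Compute the cofactors C_ij = (−1)^(i+j)·(3×3 minor ij) of I−A; the adjugate is their transpose:
adj(I−A) = Cᵀ =
  [ 0.345750   0.194000   0.156250   0.162250]
  [ 0.203625   0.476250   0.221625   0.193875]
  [ 0.132375   0.150250   0.341375   0.133625]
  [ 0.085500   0.116500   0.131000   0.347000]
det(I−A) = Σ_j (I−A)_1j·C_1j = (0.85)(0.345750) + (-0.25)(0.203625) + (-0.15)(0.132375) + (-0.20)(0.085500) = 0.206025
(I − A)⁻¹ = adj(I−A) / det(I−A) ≈
  [   1.6782     0.9416     0.7584     0.7875]
  [   0.9884     2.3116     1.0757     0.9410]
  [   0.6425     0.7293     1.6570     0.6486]
  [   0.4150     0.5655     0.6358     1.6843]
Δx = (I − A)⁻¹ Δd with Δd having +10 in the Sector 1 component and 0 elsewhere.
So Δx_1 = L_11 · (+10), where L_11 = adj(I−A)_11 / det(I−A) = 0.345750 / 0.206025.
Δx_1 = 0.345750 × (+10) / 0.206025 = 3.4575 / 0.206025 ≈ 16.78.

Δx_1 = 16.78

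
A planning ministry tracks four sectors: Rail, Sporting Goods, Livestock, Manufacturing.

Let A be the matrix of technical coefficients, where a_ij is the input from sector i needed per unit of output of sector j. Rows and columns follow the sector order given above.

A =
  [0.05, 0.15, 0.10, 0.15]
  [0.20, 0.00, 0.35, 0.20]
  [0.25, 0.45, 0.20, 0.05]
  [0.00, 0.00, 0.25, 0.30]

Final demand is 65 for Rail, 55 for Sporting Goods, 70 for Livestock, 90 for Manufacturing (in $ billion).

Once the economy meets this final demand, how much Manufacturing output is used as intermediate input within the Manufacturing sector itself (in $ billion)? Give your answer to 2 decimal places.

I − A =
  [   0.95    -0.15    -0.10    -0.15]
  [  -0.20     1.00    -0.35    -0.20]
  [  -0.25    -0.45     0.80    -0.05]
  [   0.00     0.00    -0.25     0.70]
Compute the cofactors C_ij = (−1)^(i+j)·(3×3 minor ij) of I−A; the adjugate is their transpose:
adj(I−A) = Cᵀ =
  [ 0.41475   0.13050   0.15175   0.13700]
  [ 0.18325   0.49325   0.30175   0.20175]
  [ 0.23800   0.32550   0.64400   0.19000]
  [ 0.08500   0.11625   0.23000   0.53925]
det(I−A) = Σ_j (I−A)_1j·C_1j = (0.95)(0.41475) + (-0.15)(0.18325) + (-0.10)(0.23800) + (-0.15)(0.08500) = 0.329975
(I − A)⁻¹ = adj(I−A) / det(I−A) ≈
  [   1.2569     0.3955     0.4599     0.4152]
  [   0.5553     1.4948     0.9145     0.6114]
  [   0.7213     0.9864     1.9517     0.5758]
  [   0.2576     0.3523     0.6970     1.6342]
First solve x = (I − A)⁻¹ d = adj(I−A)·d / det(I−A); in particular x_M = (0.08500·65 + 0.11625·55 + 0.23000·70 + 0.53925·90) / 0.329975 = 76.55125 / 0.329975 ≈ 231.9911.
Intermediate flow from M to M: z_MM = a_MM · x_M = 0.30 × 76.55125 / 0.329975 = 22.965375 / 0.329975 ≈ 69.60.

z_MM = 69.60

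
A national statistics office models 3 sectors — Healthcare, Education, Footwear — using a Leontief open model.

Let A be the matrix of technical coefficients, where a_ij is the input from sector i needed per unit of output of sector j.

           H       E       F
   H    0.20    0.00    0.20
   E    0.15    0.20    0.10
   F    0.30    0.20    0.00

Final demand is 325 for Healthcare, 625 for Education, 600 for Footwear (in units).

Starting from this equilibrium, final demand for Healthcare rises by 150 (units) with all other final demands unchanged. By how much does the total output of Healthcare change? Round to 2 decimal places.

I − A =
  [   0.80     0.00    -0.20]
  [  -0.15     0.80    -0.10]
  [  -0.30    -0.20     1.00]
Cofactors of I−A, C_ij = (−1)^(i+j)·(minor ij) (rows/columns in the sector order above):
  C_11 = (0.80)(1.00) − (-0.10)(-0.20) = 0.7800
  C_12 = −[(-0.15)(1.00) − (-0.10)(-0.30)] = 0.1800
  C_13 = (-0.15)(-0.20) − (0.80)(-0.30) = 0.2700
  C_21 = −[(0.00)(1.00) − (-0.20)(-0.20)] = 0.0400
  C_22 = (0.80)(1.00) − (-0.20)(-0.30) = 0.7400
  C_23 = −[(0.80)(-0.20) − (0.00)(-0.30)] = 0.1600
  C_31 = (0.00)(-0.10) − (-0.20)(0.80) = 0.1600
  C_32 = −[(0.80)(-0.10) − (-0.20)(-0.15)] = 0.1100
  C_33 = (0.80)(0.80) − (0.00)(-0.15) = 0.6400
det(I−A) = Σ_j (I−A)_1j·C_1j = (0.80)(0.7800) + (0.00)(0.1800) + (-0.20)(0.2700) = 0.5700
adj(I−A) = Cᵀ =
  [ 0.7800   0.0400   0.1600]
  [ 0.1800   0.7400   0.1100]
  [ 0.2700   0.1600   0.6400]
(I − A)⁻¹ = adj(I−A) / det(I−A) ≈
  [   1.3684     0.0702     0.2807]
  [   0.3158     1.2982     0.1930]
  [   0.4737     0.2807     1.1228]
Δx = (I − A)⁻¹ Δd with Δd having +150 in the Healthcare component and 0 elsewhere.
So Δx_H = L_HH · (+150), where L_HH = adj(I−A)_HH / det(I−A) = 0.7800 / 0.5700.
Δx_H = 0.7800 × (+150) / 0.5700 = 117.00 / 0.5700 ≈ 205.26.

Δx_H = 205.26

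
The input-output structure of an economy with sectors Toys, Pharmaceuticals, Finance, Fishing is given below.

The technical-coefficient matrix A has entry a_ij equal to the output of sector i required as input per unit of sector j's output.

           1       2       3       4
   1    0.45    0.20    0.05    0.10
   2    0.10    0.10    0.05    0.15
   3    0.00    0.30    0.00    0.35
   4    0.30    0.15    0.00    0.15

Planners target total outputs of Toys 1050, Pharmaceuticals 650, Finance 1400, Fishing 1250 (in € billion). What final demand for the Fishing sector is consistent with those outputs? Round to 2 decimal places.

d_4 = 650.00

I − A =
  [   0.55    -0.20    -0.05    -0.10]
  [  -0.10     0.90    -0.05    -0.15]
  [   0.00    -0.30     1.00    -0.35]
  [  -0.30    -0.15     0.00     0.85]
d = (I − A) x:
  d_1 = (+0.55)·1050 + (-0.20)·650 + (-0.05)·1400 + (-0.10)·1250 = 252.50
  d_2 = (-0.10)·1050 + (+0.90)·650 + (-0.05)·1400 + (-0.15)·1250 = 222.50
  d_3 = (+0.00)·1050 + (-0.30)·650 + (+1.00)·1400 + (-0.35)·1250 = 767.50
  d_4 = (-0.30)·1050 + (-0.15)·650 + (+0.00)·1400 + (+0.85)·1250 = 650.00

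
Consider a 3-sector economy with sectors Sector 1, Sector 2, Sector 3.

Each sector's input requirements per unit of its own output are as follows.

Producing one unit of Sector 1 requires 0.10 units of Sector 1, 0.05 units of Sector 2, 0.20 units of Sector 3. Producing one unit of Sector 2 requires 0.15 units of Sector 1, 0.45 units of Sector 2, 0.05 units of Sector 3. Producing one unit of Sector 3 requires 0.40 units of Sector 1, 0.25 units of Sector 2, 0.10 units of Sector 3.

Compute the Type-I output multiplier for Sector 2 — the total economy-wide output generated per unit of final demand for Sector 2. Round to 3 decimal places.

I − A =
  [   0.90    -0.15    -0.40]
  [  -0.05     0.55    -0.25]
  [  -0.20    -0.05     0.90]
Cofactors of I−A, C_ij = (−1)^(i+j)·(minor ij) (rows/columns in the sector order above):
  C_11 = (0.55)(0.90) − (-0.25)(-0.05) = 0.4825
  C_12 = −[(-0.05)(0.90) − (-0.25)(-0.20)] = 0.0950
  C_13 = (-0.05)(-0.05) − (0.55)(-0.20) = 0.1125
  C_21 = −[(-0.15)(0.90) − (-0.40)(-0.05)] = 0.1550
  C_22 = (0.90)(0.90) − (-0.40)(-0.20) = 0.7300
  C_23 = −[(0.90)(-0.05) − (-0.15)(-0.20)] = 0.0750
  C_31 = (-0.15)(-0.25) − (-0.40)(0.55) = 0.2575
  C_32 = −[(0.90)(-0.25) − (-0.40)(-0.05)] = 0.2450
  C_33 = (0.90)(0.55) − (-0.15)(-0.05) = 0.4875
det(I−A) = Σ_j (I−A)_1j·C_1j = (0.90)(0.4825) + (-0.15)(0.0950) + (-0.40)(0.1125) = 0.3750
adj(I−A) = Cᵀ =
  [ 0.4825   0.1550   0.2575]
  [ 0.0950   0.7300   0.2450]
  [ 0.1125   0.0750   0.4875]
(I − A)⁻¹ = adj(I−A) / det(I−A) ≈
  [   1.2867     0.4133     0.6867]
  [   0.2533     1.9467     0.6533]
  [   0.3000     0.2000     1.3000]
The output multiplier for sector j is the column-j sum of the Leontief inverse (I − A)⁻¹ = adj(I−A) / det(I−A).
Column 2 of adj(I−A): (0.1550, 0.7300, 0.0750); det(I−A) = 0.3750.
m_2 = (0.1550 + 0.7300 + 0.0750) / 0.3750 = 0.96 / 0.3750 = 2.560.

m_2 = 2.560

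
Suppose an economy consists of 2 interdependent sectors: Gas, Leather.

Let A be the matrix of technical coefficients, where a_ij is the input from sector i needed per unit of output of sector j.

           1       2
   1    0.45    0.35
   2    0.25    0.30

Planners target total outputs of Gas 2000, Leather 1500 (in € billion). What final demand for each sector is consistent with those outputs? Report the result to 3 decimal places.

d_1 = 575.000, d_2 = 550.000

I − A =
  [   0.55    -0.35]
  [  -0.25     0.70]
d = (I − A) x:
  d_1 = (+0.55)·2000 + (-0.35)·1500 = 575.000
  d_2 = (-0.25)·2000 + (+0.70)·1500 = 550.000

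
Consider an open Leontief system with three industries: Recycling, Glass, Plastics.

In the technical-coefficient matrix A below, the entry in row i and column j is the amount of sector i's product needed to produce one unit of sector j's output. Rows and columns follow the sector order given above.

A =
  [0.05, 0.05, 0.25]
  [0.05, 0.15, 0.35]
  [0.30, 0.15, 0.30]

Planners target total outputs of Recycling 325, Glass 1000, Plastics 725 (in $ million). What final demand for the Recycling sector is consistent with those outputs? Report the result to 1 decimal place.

d_R = 77.5

I − A =
  [   0.95    -0.05    -0.25]
  [  -0.05     0.85    -0.35]
  [  -0.30    -0.15     0.70]
d = (I − A) x:
  d_R = (+0.95)·325 + (-0.05)·1000 + (-0.25)·725 = 77.5
  d_G = (-0.05)·325 + (+0.85)·1000 + (-0.35)·725 = 580.0
  d_P = (-0.30)·325 + (-0.15)·1000 + (+0.70)·725 = 260.0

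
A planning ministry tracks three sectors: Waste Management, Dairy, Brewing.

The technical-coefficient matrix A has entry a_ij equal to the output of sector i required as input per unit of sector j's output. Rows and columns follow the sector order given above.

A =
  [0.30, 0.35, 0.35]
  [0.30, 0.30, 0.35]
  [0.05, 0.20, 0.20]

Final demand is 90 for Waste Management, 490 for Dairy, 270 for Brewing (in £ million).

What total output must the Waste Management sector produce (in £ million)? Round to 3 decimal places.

I − A =
  [   0.70    -0.35    -0.35]
  [  -0.30     0.70    -0.35]
  [  -0.05    -0.20     0.80]
Cofactors of I−A, C_ij = (−1)^(i+j)·(minor ij) (rows/columns in the sector order above):
  C_11 = (0.70)(0.80) − (-0.35)(-0.20) = 0.4900
  C_12 = −[(-0.30)(0.80) − (-0.35)(-0.05)] = 0.2575
  C_13 = (-0.30)(-0.20) − (0.70)(-0.05) = 0.0950
  C_21 = −[(-0.35)(0.80) − (-0.35)(-0.20)] = 0.3500
  C_22 = (0.70)(0.80) − (-0.35)(-0.05) = 0.5425
  C_23 = −[(0.70)(-0.20) − (-0.35)(-0.05)] = 0.1575
  C_31 = (-0.35)(-0.35) − (-0.35)(0.70) = 0.3675
  C_32 = −[(0.70)(-0.35) − (-0.35)(-0.30)] = 0.3500
  C_33 = (0.70)(0.70) − (-0.35)(-0.30) = 0.3850
det(I−A) = Σ_j (I−A)_1j·C_1j = (0.70)(0.4900) + (-0.35)(0.2575) + (-0.35)(0.0950) = 0.219625
adj(I−A) = Cᵀ =
  [ 0.4900   0.3500   0.3675]
  [ 0.2575   0.5425   0.3500]
  [ 0.0950   0.1575   0.3850]
(I − A)⁻¹ = adj(I−A) / det(I−A) ≈
  [   2.2311     1.5936     1.6733]
  [   1.1725     2.4701     1.5936]
  [   0.4326     0.7171     1.7530]
x = (I − A)⁻¹ d = adj(I−A)·d / det(I−A), with det(I−A) = 0.219625:
  x_W = (0.4900·90 + 0.3500·490 + 0.3675·270) / 0.219625 = 314.825 / 0.219625 ≈ 1433.466
  x_D = (0.2575·90 + 0.5425·490 + 0.3500·270) / 0.219625 = 383.50 / 0.219625 ≈ 1746.158
  x_B = (0.0950·90 + 0.1575·490 + 0.3850·270) / 0.219625 = 189.675 / 0.219625 ≈ 863.631

x_W = 1433.466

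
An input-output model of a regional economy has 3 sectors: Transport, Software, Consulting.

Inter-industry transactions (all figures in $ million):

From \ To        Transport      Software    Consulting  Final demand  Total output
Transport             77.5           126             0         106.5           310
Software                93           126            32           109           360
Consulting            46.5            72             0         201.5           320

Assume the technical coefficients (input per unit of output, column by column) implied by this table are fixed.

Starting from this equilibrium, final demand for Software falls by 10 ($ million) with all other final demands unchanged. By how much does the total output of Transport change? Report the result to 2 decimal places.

Δx_T = -9.66

Technical coefficients a_ij = z_ij / X_j:
  a_TT = 77.5/310 = 0.25, a_ST = 93/310 = 0.30, a_CT = 46.5/310 = 0.15
  a_TS = 126/360 = 0.35, a_SS = 126/360 = 0.35, a_CS = 72/360 = 0.20
  a_TC = 0/320 = 0.00, a_SC = 32/320 = 0.10, a_CC = 0/320 = 0.00
I − A =
  [   0.75    -0.35     0.00]
  [  -0.30     0.65    -0.10]
  [  -0.15    -0.20     1.00]
Cofactors of I−A, C_ij = (−1)^(i+j)·(minor ij) (rows/columns in the sector order above):
  C_11 = (0.65)(1.00) − (-0.10)(-0.20) = 0.6300
  C_12 = −[(-0.30)(1.00) − (-0.10)(-0.15)] = 0.3150
  C_13 = (-0.30)(-0.20) − (0.65)(-0.15) = 0.1575
  C_21 = −[(-0.35)(1.00) − (0.00)(-0.20)] = 0.3500
  C_22 = (0.75)(1.00) − (0.00)(-0.15) = 0.7500
  C_23 = −[(0.75)(-0.20) − (-0.35)(-0.15)] = 0.2025
  C_31 = (-0.35)(-0.10) − (0.00)(0.65) = 0.0350
  C_32 = −[(0.75)(-0.10) − (0.00)(-0.30)] = 0.0750
  C_33 = (0.75)(0.65) − (-0.35)(-0.30) = 0.3825
det(I−A) = Σ_j (I−A)_1j·C_1j = (0.75)(0.6300) + (-0.35)(0.3150) + (0.00)(0.1575) = 0.36225
adj(I−A) = Cᵀ =
  [ 0.6300   0.3500   0.0350]
  [ 0.3150   0.7500   0.0750]
  [ 0.1575   0.2025   0.3825]
(I − A)⁻¹ = adj(I−A) / det(I−A) ≈
  [   1.7391     0.9662     0.0966]
  [   0.8696     2.0704     0.2070]
  [   0.4348     0.5590     1.0559]
Δx = (I − A)⁻¹ Δd with Δd having -10 in the Software component and 0 elsewhere.
So Δx_T = L_TS · (-10), where L_TS = adj(I−A)_TS / det(I−A) = 0.3500 / 0.36225.
Δx_T = 0.3500 × (-10) / 0.36225 = -3.50 / 0.36225 ≈ -9.66.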